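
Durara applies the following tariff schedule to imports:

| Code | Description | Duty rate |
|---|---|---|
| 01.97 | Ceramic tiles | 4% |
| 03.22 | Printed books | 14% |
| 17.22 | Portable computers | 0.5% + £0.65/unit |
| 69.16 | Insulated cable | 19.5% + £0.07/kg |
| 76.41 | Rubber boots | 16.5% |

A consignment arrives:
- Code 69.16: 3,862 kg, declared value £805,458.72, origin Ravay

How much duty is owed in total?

Line 1 (69.16, Ravay, 3,862 kg, £805,458.72):
Base rate for 69.16 is 19.5% + £0.07/kg.
Duty = £805,458.72 × 19.5% + 3,862 × £0.07 = £157,334.79.

£157,334.79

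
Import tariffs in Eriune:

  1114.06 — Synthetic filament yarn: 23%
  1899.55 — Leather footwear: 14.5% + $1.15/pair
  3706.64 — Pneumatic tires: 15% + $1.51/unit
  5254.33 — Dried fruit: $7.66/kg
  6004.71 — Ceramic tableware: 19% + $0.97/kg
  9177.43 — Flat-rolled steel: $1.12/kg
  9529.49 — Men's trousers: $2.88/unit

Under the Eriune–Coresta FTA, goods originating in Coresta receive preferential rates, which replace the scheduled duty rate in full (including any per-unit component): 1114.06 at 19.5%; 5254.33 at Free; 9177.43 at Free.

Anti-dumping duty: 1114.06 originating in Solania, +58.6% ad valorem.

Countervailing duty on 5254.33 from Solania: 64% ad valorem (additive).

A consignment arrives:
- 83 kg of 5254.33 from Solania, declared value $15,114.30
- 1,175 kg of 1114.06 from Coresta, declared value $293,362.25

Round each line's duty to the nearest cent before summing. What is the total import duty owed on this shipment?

Line 1 (5254.33, Solania, 83 kg, $15,114.30):
Base rate for 5254.33 is $7.66/kg.
5254.33 has an FTA preferential rate, but origin Solania is not Coresta; base rate stands.
Additional duty on 5254.33 from Solania: +64% ad valorem. Applied ad valorem rate = 64%.
Duty = $15,114.30 × 64% + 83 × $7.66 = $10,308.93.
Line 2 (1114.06, Coresta, 1,175 kg, $293,362.25):
Base rate for 1114.06 is 23%.
Origin Coresta qualifies under the Eriune–Coresta agreement and 1114.06 is covered: preferential rate 19.5% applies instead.
The additional-duty order on 1114.06 targets Solania, not Coresta; it does not apply.
Duty = $293,362.25 × 19.5% = $57,205.64.
Total = $10,308.93 + $57,205.64 = $67,514.57.

$67,514.57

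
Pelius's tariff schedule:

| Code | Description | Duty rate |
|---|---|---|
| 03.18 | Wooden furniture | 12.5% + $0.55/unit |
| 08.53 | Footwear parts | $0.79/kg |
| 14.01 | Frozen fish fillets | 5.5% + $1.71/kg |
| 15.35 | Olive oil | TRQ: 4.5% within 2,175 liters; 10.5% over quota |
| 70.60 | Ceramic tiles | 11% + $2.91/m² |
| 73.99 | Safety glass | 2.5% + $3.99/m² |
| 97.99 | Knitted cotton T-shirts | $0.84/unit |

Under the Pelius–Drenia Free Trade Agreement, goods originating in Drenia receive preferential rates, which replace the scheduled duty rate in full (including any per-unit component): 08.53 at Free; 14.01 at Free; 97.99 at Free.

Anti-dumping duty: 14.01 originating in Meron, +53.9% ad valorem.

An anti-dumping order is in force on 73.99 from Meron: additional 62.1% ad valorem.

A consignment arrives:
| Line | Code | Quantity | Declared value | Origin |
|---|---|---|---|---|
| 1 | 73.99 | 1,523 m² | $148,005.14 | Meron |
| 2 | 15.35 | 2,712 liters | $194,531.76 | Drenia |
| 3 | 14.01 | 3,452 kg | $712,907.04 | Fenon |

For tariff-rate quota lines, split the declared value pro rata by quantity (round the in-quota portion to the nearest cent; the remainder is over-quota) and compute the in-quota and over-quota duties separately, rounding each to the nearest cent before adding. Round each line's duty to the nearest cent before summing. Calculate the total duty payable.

Line 1 (73.99, Meron, 1,523 m², $148,005.14):
Base rate for 73.99 is 2.5% + $3.99/m².
Additional duty on 73.99 from Meron: +62.1%. Applied ad valorem rate: 2.5% + 62.1% = 64.6%.
Duty = $148,005.14 × 64.6% + 1,523 × $3.99 = $101,688.09.
Line 2 (15.35, Drenia, 2,712 liters, $194,531.76):
Code 15.35 is under a tariff-rate quota (threshold 2,175 liters). In-quota: 2,175 liters at 4.5%; over-quota: 537 liters at 10.5%.
Pro-rata value split: in-quota = $194,531.76 × 2,175/2,712 = $156,012.75; over-quota = $194,531.76 − $156,012.75 = $38,519.01.
In-quota duty = $156,012.75 × 4.5% = $7,020.57. Over-quota duty = $38,519.01 × 10.5% = $4,044.50.
Line duty = $7,020.57 + $4,044.50 = $11,065.07.
Line 3 (14.01, Fenon, 3,452 kg, $712,907.04):
Base rate for 14.01 is 5.5% + $1.71/kg.
14.01 has an FTA preferential rate, but origin Fenon is not Drenia; base rate stands.
The additional-duty order on 14.01 targets Meron, not Fenon; it does not apply.
Duty = $712,907.04 × 5.5% + 3,452 × $1.71 = $45,112.81.
Total = $101,688.09 + $11,065.07 + $45,112.81 = $157,865.97.

$157,865.97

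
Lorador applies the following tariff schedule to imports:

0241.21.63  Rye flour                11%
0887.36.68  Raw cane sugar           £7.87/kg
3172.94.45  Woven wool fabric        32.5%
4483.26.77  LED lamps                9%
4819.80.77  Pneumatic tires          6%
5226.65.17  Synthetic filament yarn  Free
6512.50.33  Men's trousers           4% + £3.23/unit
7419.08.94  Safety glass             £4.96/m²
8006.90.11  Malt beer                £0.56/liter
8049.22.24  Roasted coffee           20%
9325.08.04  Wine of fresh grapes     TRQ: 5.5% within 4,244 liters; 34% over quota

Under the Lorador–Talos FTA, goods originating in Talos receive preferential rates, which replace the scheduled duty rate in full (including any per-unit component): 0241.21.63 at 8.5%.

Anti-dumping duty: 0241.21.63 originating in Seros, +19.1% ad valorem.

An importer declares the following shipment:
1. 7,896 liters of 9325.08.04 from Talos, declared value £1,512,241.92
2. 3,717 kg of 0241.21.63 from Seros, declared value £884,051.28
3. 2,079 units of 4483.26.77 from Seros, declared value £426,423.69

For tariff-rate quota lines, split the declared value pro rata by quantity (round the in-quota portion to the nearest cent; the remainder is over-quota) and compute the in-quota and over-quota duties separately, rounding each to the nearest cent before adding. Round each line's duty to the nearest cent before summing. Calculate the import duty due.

£586,988.72

Line 1 (9325.08.04, Talos, 7,896 liters, £1,512,241.92):
Code 9325.08.04 is under a tariff-rate quota (threshold 4,244 liters). In-quota: 4,244 liters at 5.5%; over-quota: 3,652 liters at 34%.
Pro-rata value split: in-quota = £1,512,241.92 × 4,244/7,896 = £812,810.88; over-quota = £1,512,241.92 − £812,810.88 = £699,431.04.
In-quota duty = £812,810.88 × 5.5% = £44,704.60. Over-quota duty = £699,431.04 × 34% = £237,806.55.
Line duty = £44,704.60 + £237,806.55 = £282,511.15.
Line 2 (0241.21.63, Seros, 3,717 kg, £884,051.28):
Base rate for 0241.21.63 is 11%.
0241.21.63 has an FTA preferential rate, but origin Seros is not Talos; base rate stands.
Additional duty on 0241.21.63 from Seros: +19.1%. Applied ad valorem rate: 11% + 19.1% = 30.1%.
Duty = £884,051.28 × 30.1% = £266,099.44.
Line 3 (4483.26.77, Seros, 2,079 units, £426,423.69):
Base rate for 4483.26.77 is 9%.
Duty = £426,423.69 × 9% = £38,378.13.
Total = £282,511.15 + £266,099.44 + £38,378.13 = £586,988.72.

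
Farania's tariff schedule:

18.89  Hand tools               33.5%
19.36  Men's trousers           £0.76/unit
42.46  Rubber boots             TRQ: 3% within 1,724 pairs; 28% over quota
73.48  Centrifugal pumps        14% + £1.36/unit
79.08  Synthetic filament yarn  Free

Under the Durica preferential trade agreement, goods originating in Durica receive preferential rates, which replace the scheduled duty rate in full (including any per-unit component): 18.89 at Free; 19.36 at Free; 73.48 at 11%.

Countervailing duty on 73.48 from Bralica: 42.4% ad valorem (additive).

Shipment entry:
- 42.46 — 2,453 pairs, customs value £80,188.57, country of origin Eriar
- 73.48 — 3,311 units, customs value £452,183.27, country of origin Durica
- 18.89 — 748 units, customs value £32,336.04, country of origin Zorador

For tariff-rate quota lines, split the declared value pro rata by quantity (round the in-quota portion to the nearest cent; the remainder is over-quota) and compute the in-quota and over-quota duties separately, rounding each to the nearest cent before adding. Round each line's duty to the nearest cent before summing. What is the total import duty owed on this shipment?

£68,936.14

Line 1 (42.46, Eriar, 2,453 pairs, £80,188.57):
Code 42.46 is under a tariff-rate quota (threshold 1,724 pairs). In-quota: 1,724 pairs at 3%; over-quota: 729 pairs at 28%.
Pro-rata value split: in-quota = £80,188.57 × 1,724/2,453 = £56,357.56; over-quota = £80,188.57 − £56,357.56 = £23,831.01.
In-quota duty = £56,357.56 × 3% = £1,690.73. Over-quota duty = £23,831.01 × 28% = £6,672.68.
Line duty = £1,690.73 + £6,672.68 = £8,363.41.
Line 2 (73.48, Durica, 3,311 units, £452,183.27):
Base rate for 73.48 is 14% + £1.36/unit.
Origin Durica qualifies under the Farania–Durica agreement and 73.48 is covered: preferential rate 11% applies instead.
The additional-duty order on 73.48 targets Bralica, not Durica; it does not apply.
Duty = £452,183.27 × 11% = £49,740.16.
Line 3 (18.89, Zorador, 748 units, £32,336.04):
Base rate for 18.89 is 33.5%.
18.89 has an FTA preferential rate, but origin Zorador is not Durica; base rate stands.
Duty = £32,336.04 × 33.5% = £10,832.57.
Total = £8,363.41 + £49,740.16 + £10,832.57 = £68,936.14.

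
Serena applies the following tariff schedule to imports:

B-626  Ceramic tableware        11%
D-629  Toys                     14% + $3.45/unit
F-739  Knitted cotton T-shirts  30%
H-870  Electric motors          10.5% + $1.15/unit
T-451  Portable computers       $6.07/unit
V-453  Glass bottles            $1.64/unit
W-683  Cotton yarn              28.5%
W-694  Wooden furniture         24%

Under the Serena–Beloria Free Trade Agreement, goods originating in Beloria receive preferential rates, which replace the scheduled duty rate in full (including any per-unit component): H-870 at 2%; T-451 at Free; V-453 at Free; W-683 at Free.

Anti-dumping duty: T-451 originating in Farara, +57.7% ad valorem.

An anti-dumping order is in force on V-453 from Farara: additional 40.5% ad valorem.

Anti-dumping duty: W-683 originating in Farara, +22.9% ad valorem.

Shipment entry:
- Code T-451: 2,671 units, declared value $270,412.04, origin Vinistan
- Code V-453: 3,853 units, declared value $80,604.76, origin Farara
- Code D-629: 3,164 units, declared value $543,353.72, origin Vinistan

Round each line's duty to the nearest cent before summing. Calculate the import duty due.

Line 1 (T-451, Vinistan, 2,671 units, $270,412.04):
Base rate for T-451 is $6.07/unit.
T-451 has an FTA preferential rate, but origin Vinistan is not Beloria; base rate stands.
The additional-duty order on T-451 targets Farara, not Vinistan; it does not apply.
Duty = 2,671 × $6.07 = $16,212.97.
Line 2 (V-453, Farara, 3,853 units, $80,604.76):
Base rate for V-453 is $1.64/unit.
V-453 has an FTA preferential rate, but origin Farara is not Beloria; base rate stands.
Additional duty on V-453 from Farara: +40.5% ad valorem. Applied ad valorem rate = 40.5%.
Duty = $80,604.76 × 40.5% + 3,853 × $1.64 = $38,963.85.
Line 3 (D-629, Vinistan, 3,164 units, $543,353.72):
Base rate for D-629 is 14% + $3.45/unit.
Duty = $543,353.72 × 14% + 3,164 × $3.45 = $86,985.32.
Total = $16,212.97 + $38,963.85 + $86,985.32 = $142,162.14.

$142,162.14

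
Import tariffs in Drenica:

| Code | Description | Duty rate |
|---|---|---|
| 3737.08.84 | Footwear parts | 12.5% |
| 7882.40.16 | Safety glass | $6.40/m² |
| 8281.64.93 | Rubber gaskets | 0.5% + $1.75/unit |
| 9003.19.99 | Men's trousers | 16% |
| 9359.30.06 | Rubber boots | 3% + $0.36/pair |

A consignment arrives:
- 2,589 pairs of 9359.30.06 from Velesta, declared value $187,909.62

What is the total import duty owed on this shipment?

Line 1 (9359.30.06, Velesta, 2,589 pairs, $187,909.62):
Base rate for 9359.30.06 is 3% + $0.36/pair.
Duty = $187,909.62 × 3% + 2,589 × $0.36 = $6,569.33.

$6,569.33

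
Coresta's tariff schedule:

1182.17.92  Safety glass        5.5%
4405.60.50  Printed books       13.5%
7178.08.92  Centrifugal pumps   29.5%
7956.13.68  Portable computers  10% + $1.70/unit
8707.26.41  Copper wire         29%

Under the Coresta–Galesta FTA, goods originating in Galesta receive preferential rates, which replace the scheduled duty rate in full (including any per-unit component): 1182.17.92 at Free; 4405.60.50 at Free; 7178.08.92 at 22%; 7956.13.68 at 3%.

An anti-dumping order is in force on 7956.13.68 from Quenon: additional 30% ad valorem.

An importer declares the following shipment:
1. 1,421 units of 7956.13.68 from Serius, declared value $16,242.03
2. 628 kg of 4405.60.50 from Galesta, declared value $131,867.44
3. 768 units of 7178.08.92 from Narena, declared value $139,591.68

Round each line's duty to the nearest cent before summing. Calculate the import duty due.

Line 1 (7956.13.68, Serius, 1,421 units, $16,242.03):
Base rate for 7956.13.68 is 10% + $1.70/unit.
7956.13.68 has an FTA preferential rate, but origin Serius is not Galesta; base rate stands.
The additional-duty order on 7956.13.68 targets Quenon, not Serius; it does not apply.
Duty = $16,242.03 × 10% + 1,421 × $1.70 = $4,039.90.
Line 2 (4405.60.50, Galesta, 628 kg, $131,867.44):
Base rate for 4405.60.50 is 13.5%.
Origin Galesta qualifies under the Coresta–Galesta agreement and 4405.60.50 is covered: preferential rate Free applies instead.
Duty = $131,867.44 × 0% = $0.00.
Line 3 (7178.08.92, Narena, 768 units, $139,591.68):
Base rate for 7178.08.92 is 29.5%.
7178.08.92 has an FTA preferential rate, but origin Narena is not Galesta; base rate stands.
Duty = $139,591.68 × 29.5% = $41,179.55.
Total = $4,039.90 + $0.00 + $41,179.55 = $45,219.45.

$45,219.45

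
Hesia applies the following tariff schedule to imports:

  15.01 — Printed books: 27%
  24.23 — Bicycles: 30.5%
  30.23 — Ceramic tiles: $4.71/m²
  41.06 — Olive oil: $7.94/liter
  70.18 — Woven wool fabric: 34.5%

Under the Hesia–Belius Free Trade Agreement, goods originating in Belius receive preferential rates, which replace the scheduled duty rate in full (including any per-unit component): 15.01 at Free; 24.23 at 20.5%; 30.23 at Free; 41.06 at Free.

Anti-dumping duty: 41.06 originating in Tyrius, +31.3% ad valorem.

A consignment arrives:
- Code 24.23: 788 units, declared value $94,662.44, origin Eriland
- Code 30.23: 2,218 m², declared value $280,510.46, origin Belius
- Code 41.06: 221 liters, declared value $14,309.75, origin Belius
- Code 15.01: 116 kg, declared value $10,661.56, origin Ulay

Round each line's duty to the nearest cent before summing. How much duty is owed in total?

$31,750.66

Line 1 (24.23, Eriland, 788 units, $94,662.44):
Base rate for 24.23 is 30.5%.
24.23 has an FTA preferential rate, but origin Eriland is not Belius; base rate stands.
Duty = $94,662.44 × 30.5% = $28,872.04.
Line 2 (30.23, Belius, 2,218 m², $280,510.46):
Base rate for 30.23 is $4.71/m².
Origin Belius qualifies under the Hesia–Belius agreement and 30.23 is covered: preferential rate Free applies instead.
Duty = $280,510.46 × 0% = $0.00.
Line 3 (41.06, Belius, 221 liters, $14,309.75):
Base rate for 41.06 is $7.94/liter.
Origin Belius qualifies under the Hesia–Belius agreement and 41.06 is covered: preferential rate Free applies instead.
The additional-duty order on 41.06 targets Tyrius, not Belius; it does not apply.
Duty = $14,309.75 × 0% = $0.00.
Line 4 (15.01, Ulay, 116 kg, $10,661.56):
Base rate for 15.01 is 27%.
15.01 has an FTA preferential rate, but origin Ulay is not Belius; base rate stands.
Duty = $10,661.56 × 27% = $2,878.62.
Total = $28,872.04 + $0.00 + $0.00 + $2,878.62 = $31,750.66.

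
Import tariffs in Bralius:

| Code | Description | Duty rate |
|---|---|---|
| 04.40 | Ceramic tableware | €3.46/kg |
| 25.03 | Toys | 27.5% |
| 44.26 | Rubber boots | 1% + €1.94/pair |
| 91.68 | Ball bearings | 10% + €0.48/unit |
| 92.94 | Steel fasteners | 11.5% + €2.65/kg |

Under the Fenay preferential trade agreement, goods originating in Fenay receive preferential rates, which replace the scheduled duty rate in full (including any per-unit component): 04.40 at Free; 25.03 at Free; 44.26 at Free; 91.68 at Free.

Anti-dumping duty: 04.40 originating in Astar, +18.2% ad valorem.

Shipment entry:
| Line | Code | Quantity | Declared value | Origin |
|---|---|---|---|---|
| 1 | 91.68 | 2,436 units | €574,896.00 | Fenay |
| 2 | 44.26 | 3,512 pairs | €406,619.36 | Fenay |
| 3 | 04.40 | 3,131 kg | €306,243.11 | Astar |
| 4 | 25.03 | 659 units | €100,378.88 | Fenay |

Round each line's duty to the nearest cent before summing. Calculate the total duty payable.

€66,569.51

Line 1 (91.68, Fenay, 2,436 units, €574,896.00):
Base rate for 91.68 is 10% + €0.48/unit.
Origin Fenay qualifies under the Bralius–Fenay agreement and 91.68 is covered: preferential rate Free applies instead.
Duty = €574,896.00 × 0% = €0.00.
Line 2 (44.26, Fenay, 3,512 pairs, €406,619.36):
Base rate for 44.26 is 1% + €1.94/pair.
Origin Fenay qualifies under the Bralius–Fenay agreement and 44.26 is covered: preferential rate Free applies instead.
Duty = €406,619.36 × 0% = €0.00.
Line 3 (04.40, Astar, 3,131 kg, €306,243.11):
Base rate for 04.40 is €3.46/kg.
04.40 has an FTA preferential rate, but origin Astar is not Fenay; base rate stands.
Additional duty on 04.40 from Astar: +18.2% ad valorem. Applied ad valorem rate = 18.2%.
Duty = €306,243.11 × 18.2% + 3,131 × €3.46 = €66,569.51.
Line 4 (25.03, Fenay, 659 units, €100,378.88):
Base rate for 25.03 is 27.5%.
Origin Fenay qualifies under the Bralius–Fenay agreement and 25.03 is covered: preferential rate Free applies instead.
Duty = €100,378.88 × 0% = €0.00.
Total = €0.00 + €0.00 + €66,569.51 + €0.00 = €66,569.51.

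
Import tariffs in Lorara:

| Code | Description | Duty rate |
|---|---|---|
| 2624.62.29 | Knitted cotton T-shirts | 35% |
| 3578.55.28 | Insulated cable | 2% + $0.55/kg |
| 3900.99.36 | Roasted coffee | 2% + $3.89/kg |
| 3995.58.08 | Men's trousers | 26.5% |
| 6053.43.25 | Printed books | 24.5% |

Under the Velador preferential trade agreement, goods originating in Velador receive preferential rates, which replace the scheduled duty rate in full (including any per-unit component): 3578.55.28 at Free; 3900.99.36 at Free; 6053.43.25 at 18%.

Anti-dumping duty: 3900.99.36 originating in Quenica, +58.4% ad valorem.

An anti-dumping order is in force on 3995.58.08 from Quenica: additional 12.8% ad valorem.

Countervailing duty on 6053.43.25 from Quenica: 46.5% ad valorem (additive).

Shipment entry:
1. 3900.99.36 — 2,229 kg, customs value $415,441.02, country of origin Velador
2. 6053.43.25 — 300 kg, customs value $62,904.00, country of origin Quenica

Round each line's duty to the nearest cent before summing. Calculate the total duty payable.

$44,661.84

Line 1 (3900.99.36, Velador, 2,229 kg, $415,441.02):
Base rate for 3900.99.36 is 2% + $3.89/kg.
Origin Velador qualifies under the Lorara–Velador agreement and 3900.99.36 is covered: preferential rate Free applies instead.
The additional-duty order on 3900.99.36 targets Quenica, not Velador; it does not apply.
Duty = $415,441.02 × 0% = $0.00.
Line 2 (6053.43.25, Quenica, 300 kg, $62,904.00):
Base rate for 6053.43.25 is 24.5%.
6053.43.25 has an FTA preferential rate, but origin Quenica is not Velador; base rate stands.
Additional duty on 6053.43.25 from Quenica: +46.5%. Applied ad valorem rate: 24.5% + 46.5% = 71%.
Duty = $62,904.00 × 71% = $44,661.84.
Total = $0.00 + $44,661.84 = $44,661.84.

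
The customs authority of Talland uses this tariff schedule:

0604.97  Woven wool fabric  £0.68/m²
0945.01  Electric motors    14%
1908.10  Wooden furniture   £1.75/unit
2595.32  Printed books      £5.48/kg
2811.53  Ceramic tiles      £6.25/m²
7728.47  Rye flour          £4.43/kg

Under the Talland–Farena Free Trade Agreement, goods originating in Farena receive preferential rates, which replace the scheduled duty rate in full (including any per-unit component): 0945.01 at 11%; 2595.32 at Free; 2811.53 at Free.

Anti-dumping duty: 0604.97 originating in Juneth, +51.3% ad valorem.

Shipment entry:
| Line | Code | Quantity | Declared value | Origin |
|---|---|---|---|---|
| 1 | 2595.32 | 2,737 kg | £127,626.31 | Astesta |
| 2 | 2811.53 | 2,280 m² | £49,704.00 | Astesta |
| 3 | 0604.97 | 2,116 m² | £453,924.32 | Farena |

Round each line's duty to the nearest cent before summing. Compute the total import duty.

Line 1 (2595.32, Astesta, 2,737 kg, £127,626.31):
Base rate for 2595.32 is £5.48/kg.
2595.32 has an FTA preferential rate, but origin Astesta is not Farena; base rate stands.
Duty = 2,737 × £5.48 = £14,998.76.
Line 2 (2811.53, Astesta, 2,280 m², £49,704.00):
Base rate for 2811.53 is £6.25/m².
2811.53 has an FTA preferential rate, but origin Astesta is not Farena; base rate stands.
Duty = 2,280 × £6.25 = £14,250.00.
Line 3 (0604.97, Farena, 2,116 m², £453,924.32):
Base rate for 0604.97 is £0.68/m².
Origin Farena is the FTA partner but 0604.97 is not on the preference list; base rate stands.
The additional-duty order on 0604.97 targets Juneth, not Farena; it does not apply.
Duty = 2,116 × £0.68 = £1,438.88.
Total = £14,998.76 + £14,250.00 + £1,438.88 = £30,687.64.

£30,687.64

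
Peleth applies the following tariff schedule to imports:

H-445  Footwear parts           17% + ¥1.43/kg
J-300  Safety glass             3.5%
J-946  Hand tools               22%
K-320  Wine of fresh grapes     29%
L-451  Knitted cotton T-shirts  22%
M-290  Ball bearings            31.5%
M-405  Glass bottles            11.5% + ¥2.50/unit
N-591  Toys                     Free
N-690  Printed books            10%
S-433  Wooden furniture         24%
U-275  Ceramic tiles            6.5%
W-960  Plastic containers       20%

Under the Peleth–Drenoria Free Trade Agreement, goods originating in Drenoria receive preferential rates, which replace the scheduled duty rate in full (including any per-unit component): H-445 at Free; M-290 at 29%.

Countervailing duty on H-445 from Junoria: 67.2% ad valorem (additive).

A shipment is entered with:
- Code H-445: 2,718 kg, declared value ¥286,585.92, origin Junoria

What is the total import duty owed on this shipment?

¥245,192.08

Line 1 (H-445, Junoria, 2,718 kg, ¥286,585.92):
Base rate for H-445 is 17% + ¥1.43/kg.
H-445 has an FTA preferential rate, but origin Junoria is not Drenoria; base rate stands.
Additional duty on H-445 from Junoria: +67.2%. Applied ad valorem rate: 17% + 67.2% = 84.2%.
Duty = ¥286,585.92 × 84.2% + 2,718 × ¥1.43 = ¥245,192.08.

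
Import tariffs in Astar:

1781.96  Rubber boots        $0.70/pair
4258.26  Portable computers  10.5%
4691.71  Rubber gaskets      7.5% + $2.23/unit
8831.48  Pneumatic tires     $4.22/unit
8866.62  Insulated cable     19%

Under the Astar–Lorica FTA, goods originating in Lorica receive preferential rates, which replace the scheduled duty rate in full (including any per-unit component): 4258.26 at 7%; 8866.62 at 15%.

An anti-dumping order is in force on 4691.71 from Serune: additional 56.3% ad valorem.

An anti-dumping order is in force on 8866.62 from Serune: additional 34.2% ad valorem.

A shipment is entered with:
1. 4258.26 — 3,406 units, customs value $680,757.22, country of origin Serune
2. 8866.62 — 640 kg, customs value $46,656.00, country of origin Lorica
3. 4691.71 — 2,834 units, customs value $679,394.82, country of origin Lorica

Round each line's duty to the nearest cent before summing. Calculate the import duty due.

$135,752.34

Line 1 (4258.26, Serune, 3,406 units, $680,757.22):
Base rate for 4258.26 is 10.5%.
4258.26 has an FTA preferential rate, but origin Serune is not Lorica; base rate stands.
Duty = $680,757.22 × 10.5% = $71,479.51.
Line 2 (8866.62, Lorica, 640 kg, $46,656.00):
Base rate for 8866.62 is 19%.
Origin Lorica qualifies under the Astar–Lorica agreement and 8866.62 is covered: preferential rate 15% applies instead.
The additional-duty order on 8866.62 targets Serune, not Lorica; it does not apply.
Duty = $46,656.00 × 15% = $6,998.40.
Line 3 (4691.71, Lorica, 2,834 units, $679,394.82):
Base rate for 4691.71 is 7.5% + $2.23/unit.
Origin Lorica is the FTA partner but 4691.71 is not on the preference list; base rate stands.
The additional-duty order on 4691.71 targets Serune, not Lorica; it does not apply.
Duty = $679,394.82 × 7.5% + 2,834 × $2.23 = $57,274.43.
Total = $71,479.51 + $6,998.40 + $57,274.43 = $135,752.34.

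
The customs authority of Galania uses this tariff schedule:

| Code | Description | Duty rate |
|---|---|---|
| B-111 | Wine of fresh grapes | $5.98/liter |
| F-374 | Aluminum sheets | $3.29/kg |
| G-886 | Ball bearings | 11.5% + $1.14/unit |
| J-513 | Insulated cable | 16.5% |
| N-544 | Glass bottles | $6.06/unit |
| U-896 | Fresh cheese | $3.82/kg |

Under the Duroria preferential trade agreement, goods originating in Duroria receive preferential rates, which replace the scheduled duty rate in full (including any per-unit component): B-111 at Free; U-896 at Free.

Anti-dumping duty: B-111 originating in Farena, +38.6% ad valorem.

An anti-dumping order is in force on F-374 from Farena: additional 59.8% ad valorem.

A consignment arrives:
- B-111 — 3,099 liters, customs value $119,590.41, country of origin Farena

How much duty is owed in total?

Line 1 (B-111, Farena, 3,099 liters, $119,590.41):
Base rate for B-111 is $5.98/liter.
B-111 has an FTA preferential rate, but origin Farena is not Duroria; base rate stands.
Additional duty on B-111 from Farena: +38.6% ad valorem. Applied ad valorem rate = 38.6%.
Duty = $119,590.41 × 38.6% + 3,099 × $5.98 = $64,693.92.

$64,693.92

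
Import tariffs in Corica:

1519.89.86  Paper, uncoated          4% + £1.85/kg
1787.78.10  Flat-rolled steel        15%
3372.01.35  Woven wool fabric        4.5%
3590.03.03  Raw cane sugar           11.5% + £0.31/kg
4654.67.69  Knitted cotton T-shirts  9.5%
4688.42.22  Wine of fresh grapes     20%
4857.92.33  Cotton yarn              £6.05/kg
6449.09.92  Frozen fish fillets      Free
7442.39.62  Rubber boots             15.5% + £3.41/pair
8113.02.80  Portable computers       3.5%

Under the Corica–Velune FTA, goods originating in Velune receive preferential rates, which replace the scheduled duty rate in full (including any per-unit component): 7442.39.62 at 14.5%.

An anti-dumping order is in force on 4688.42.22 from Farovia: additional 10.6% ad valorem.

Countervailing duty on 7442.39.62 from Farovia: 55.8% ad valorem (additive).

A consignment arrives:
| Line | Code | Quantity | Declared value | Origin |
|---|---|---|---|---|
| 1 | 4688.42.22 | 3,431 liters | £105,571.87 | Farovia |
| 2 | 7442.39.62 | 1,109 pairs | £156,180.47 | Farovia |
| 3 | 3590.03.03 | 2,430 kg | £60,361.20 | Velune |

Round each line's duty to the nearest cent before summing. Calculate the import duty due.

£155,138.20

Line 1 (4688.42.22, Farovia, 3,431 liters, £105,571.87):
Base rate for 4688.42.22 is 20%.
Additional duty on 4688.42.22 from Farovia: +10.6%. Applied ad valorem rate: 20% + 10.6% = 30.6%.
Duty = £105,571.87 × 30.6% = £32,304.99.
Line 2 (7442.39.62, Farovia, 1,109 pairs, £156,180.47):
Base rate for 7442.39.62 is 15.5% + £3.41/pair.
7442.39.62 has an FTA preferential rate, but origin Farovia is not Velune; base rate stands.
Additional duty on 7442.39.62 from Farovia: +55.8%. Applied ad valorem rate: 15.5% + 55.8% = 71.3%.
Duty = £156,180.47 × 71.3% + 1,109 × £3.41 = £115,138.37.
Line 3 (3590.03.03, Velune, 2,430 kg, £60,361.20):
Base rate for 3590.03.03 is 11.5% + £0.31/kg.
Origin Velune is the FTA partner but 3590.03.03 is not on the preference list; base rate stands.
Duty = £60,361.20 × 11.5% + 2,430 × £0.31 = £7,694.84.
Total = £32,304.99 + £115,138.37 + £7,694.84 = £155,138.20.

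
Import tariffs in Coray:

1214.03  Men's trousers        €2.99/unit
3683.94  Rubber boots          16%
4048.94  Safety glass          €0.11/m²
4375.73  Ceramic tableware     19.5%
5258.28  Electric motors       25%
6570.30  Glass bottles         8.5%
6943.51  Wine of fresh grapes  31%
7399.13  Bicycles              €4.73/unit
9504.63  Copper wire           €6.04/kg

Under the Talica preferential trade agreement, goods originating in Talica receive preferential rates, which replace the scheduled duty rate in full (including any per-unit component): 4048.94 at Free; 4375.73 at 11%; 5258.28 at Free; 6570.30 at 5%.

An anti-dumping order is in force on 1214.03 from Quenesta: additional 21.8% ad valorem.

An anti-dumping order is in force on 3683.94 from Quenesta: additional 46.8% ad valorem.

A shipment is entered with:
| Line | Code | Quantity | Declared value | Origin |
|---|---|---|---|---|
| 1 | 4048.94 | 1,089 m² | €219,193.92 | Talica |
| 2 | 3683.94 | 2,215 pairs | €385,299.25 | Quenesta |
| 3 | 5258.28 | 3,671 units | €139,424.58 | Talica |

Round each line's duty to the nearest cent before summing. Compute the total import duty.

€241,967.93

Line 1 (4048.94, Talica, 1,089 m², €219,193.92):
Base rate for 4048.94 is €0.11/m².
Origin Talica qualifies under the Coray–Talica agreement and 4048.94 is covered: preferential rate Free applies instead.
Duty = €219,193.92 × 0% = €0.00.
Line 2 (3683.94, Quenesta, 2,215 pairs, €385,299.25):
Base rate for 3683.94 is 16%.
Additional duty on 3683.94 from Quenesta: +46.8%. Applied ad valorem rate: 16% + 46.8% = 62.8%.
Duty = €385,299.25 × 62.8% = €241,967.93.
Line 3 (5258.28, Talica, 3,671 units, €139,424.58):
Base rate for 5258.28 is 25%.
Origin Talica qualifies under the Coray–Talica agreement and 5258.28 is covered: preferential rate Free applies instead.
Duty = €139,424.58 × 0% = €0.00.
Total = €0.00 + €241,967.93 + €0.00 = €241,967.93.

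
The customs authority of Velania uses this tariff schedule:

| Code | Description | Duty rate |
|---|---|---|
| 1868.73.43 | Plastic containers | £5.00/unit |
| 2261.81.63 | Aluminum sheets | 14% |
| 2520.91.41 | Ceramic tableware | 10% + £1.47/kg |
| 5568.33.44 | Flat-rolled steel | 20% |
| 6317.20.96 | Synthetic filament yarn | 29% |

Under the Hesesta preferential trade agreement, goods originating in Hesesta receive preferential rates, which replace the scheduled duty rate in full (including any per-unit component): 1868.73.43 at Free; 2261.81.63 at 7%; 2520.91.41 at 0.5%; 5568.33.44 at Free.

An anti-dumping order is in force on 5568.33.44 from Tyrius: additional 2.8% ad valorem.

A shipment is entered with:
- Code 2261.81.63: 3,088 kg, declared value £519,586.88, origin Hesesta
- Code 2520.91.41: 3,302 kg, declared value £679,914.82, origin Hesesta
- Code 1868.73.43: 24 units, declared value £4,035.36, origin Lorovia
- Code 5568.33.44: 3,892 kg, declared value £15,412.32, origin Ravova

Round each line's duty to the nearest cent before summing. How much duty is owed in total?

Line 1 (2261.81.63, Hesesta, 3,088 kg, £519,586.88):
Base rate for 2261.81.63 is 14%.
Origin Hesesta qualifies under the Velania–Hesesta agreement and 2261.81.63 is covered: preferential rate 7% applies instead.
Duty = £519,586.88 × 7% = £36,371.08.
Line 2 (2520.91.41, Hesesta, 3,302 kg, £679,914.82):
Base rate for 2520.91.41 is 10% + £1.47/kg.
Origin Hesesta qualifies under the Velania–Hesesta agreement and 2520.91.41 is covered: preferential rate 0.5% applies instead.
Duty = £679,914.82 × 0.5% = £3,399.57.
Line 3 (1868.73.43, Lorovia, 24 units, £4,035.36):
Base rate for 1868.73.43 is £5.00/unit.
1868.73.43 has an FTA preferential rate, but origin Lorovia is not Hesesta; base rate stands.
Duty = 24 × £5.00 = £120.00.
Line 4 (5568.33.44, Ravova, 3,892 kg, £15,412.32):
Base rate for 5568.33.44 is 20%.
5568.33.44 has an FTA preferential rate, but origin Ravova is not Hesesta; base rate stands.
The additional-duty order on 5568.33.44 targets Tyrius, not Ravova; it does not apply.
Duty = £15,412.32 × 20% = £3,082.46.
Total = £36,371.08 + £3,399.57 + £120.00 + £3,082.46 = £42,973.11.

£42,973.11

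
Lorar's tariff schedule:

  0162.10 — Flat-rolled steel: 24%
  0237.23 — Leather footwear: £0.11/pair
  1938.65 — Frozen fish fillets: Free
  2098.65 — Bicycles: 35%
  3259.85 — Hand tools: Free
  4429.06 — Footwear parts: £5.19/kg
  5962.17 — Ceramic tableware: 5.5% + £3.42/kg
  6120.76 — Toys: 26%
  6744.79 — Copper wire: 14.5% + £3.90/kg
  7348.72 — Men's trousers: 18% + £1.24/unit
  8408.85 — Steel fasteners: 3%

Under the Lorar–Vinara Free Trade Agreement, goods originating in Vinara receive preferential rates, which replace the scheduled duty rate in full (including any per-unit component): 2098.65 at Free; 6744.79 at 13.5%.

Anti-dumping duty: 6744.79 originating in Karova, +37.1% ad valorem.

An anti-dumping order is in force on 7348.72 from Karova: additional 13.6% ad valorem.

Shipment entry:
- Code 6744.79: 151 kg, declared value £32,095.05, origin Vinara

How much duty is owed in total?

£4,332.83

Line 1 (6744.79, Vinara, 151 kg, £32,095.05):
Base rate for 6744.79 is 14.5% + £3.90/kg.
Origin Vinara qualifies under the Lorar–Vinara agreement and 6744.79 is covered: preferential rate 13.5% applies instead.
The additional-duty order on 6744.79 targets Karova, not Vinara; it does not apply.
Duty = £32,095.05 × 13.5% = £4,332.83.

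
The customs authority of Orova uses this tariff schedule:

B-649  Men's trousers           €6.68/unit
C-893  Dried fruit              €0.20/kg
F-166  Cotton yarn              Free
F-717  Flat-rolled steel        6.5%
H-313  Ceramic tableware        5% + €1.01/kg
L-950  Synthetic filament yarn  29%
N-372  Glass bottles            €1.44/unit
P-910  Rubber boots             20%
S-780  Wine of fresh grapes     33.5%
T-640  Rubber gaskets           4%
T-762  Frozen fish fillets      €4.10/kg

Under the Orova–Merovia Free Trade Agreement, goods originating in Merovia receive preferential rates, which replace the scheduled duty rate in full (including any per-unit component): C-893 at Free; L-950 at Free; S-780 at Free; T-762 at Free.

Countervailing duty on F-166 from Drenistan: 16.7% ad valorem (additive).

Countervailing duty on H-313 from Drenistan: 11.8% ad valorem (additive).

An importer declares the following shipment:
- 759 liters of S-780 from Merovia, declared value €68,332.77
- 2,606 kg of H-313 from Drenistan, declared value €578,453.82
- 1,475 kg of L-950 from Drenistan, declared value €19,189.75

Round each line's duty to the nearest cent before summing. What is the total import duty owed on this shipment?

Line 1 (S-780, Merovia, 759 liters, €68,332.77):
Base rate for S-780 is 33.5%.
Origin Merovia qualifies under the Orova–Merovia agreement and S-780 is covered: preferential rate Free applies instead.
Duty = €68,332.77 × 0% = €0.00.
Line 2 (H-313, Drenistan, 2,606 kg, €578,453.82):
Base rate for H-313 is 5% + €1.01/kg.
Additional duty on H-313 from Drenistan: +11.8%. Applied ad valorem rate: 5% + 11.8% = 16.8%.
Duty = €578,453.82 × 16.8% + 2,606 × €1.01 = €99,812.30.
Line 3 (L-950, Drenistan, 1,475 kg, €19,189.75):
Base rate for L-950 is 29%.
L-950 has an FTA preferential rate, but origin Drenistan is not Merovia; base rate stands.
Duty = €19,189.75 × 29% = €5,565.03.
Total = €0.00 + €99,812.30 + €5,565.03 = €105,377.33.

€105,377.33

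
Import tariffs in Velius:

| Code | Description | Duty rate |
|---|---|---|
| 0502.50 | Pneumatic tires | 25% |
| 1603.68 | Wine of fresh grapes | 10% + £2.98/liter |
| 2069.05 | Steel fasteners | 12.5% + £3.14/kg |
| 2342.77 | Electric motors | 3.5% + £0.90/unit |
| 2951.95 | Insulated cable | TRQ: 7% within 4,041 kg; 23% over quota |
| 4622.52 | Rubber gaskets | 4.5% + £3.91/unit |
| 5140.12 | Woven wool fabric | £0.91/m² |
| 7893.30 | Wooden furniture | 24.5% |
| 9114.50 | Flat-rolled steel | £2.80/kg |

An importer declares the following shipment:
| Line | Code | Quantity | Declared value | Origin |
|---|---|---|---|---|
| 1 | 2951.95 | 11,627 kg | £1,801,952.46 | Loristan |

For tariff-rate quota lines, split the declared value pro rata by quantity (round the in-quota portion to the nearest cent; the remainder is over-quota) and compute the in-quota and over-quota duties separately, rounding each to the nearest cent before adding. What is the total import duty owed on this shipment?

£314,245.19

Line 1 (2951.95, Loristan, 11,627 kg, £1,801,952.46):
Code 2951.95 is under a tariff-rate quota (threshold 4,041 kg). In-quota: 4,041 kg at 7%; over-quota: 7,586 kg at 23%.
Pro-rata value split: in-quota = £1,801,952.46 × 4,041/11,627 = £626,274.18; over-quota = £1,801,952.46 − £626,274.18 = £1,175,678.28.
In-quota duty = £626,274.18 × 7% = £43,839.19. Over-quota duty = £1,175,678.28 × 23% = £270,406.00.
Line duty = £43,839.19 + £270,406.00 = £314,245.19.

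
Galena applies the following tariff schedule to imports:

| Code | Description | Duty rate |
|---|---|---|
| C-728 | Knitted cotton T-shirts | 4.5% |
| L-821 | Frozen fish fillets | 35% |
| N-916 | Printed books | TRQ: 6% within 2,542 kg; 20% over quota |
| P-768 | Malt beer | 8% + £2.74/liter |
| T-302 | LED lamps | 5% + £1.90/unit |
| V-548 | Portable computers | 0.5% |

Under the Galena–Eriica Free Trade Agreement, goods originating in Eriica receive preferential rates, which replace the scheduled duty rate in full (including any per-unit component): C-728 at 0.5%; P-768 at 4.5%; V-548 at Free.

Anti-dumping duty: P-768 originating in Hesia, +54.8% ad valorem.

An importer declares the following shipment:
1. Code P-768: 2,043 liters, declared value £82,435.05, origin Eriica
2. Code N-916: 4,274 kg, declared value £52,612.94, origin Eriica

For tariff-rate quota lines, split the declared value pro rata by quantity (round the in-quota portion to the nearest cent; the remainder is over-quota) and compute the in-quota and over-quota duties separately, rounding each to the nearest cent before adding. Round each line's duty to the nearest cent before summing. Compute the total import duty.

£9,851.28

Line 1 (P-768, Eriica, 2,043 liters, £82,435.05):
Base rate for P-768 is 8% + £2.74/liter.
Origin Eriica qualifies under the Galena–Eriica agreement and P-768 is covered: preferential rate 4.5% applies instead.
The additional-duty order on P-768 targets Hesia, not Eriica; it does not apply.
Duty = £82,435.05 × 4.5% = £3,709.58.
Line 2 (N-916, Eriica, 4,274 kg, £52,612.94):
Code N-916 is under a tariff-rate quota (threshold 2,542 kg). In-quota: 2,542 kg at 6%; over-quota: 1,732 kg at 20%.
Pro-rata value split: in-quota = £52,612.94 × 2,542/4,274 = £31,292.02; over-quota = £52,612.94 − £31,292.02 = £21,320.92.
In-quota duty = £31,292.02 × 6% = £1,877.52. Over-quota duty = £21,320.92 × 20% = £4,264.18.
Line duty = £1,877.52 + £4,264.18 = £6,141.70.
Total = £3,709.58 + £6,141.70 = £9,851.28.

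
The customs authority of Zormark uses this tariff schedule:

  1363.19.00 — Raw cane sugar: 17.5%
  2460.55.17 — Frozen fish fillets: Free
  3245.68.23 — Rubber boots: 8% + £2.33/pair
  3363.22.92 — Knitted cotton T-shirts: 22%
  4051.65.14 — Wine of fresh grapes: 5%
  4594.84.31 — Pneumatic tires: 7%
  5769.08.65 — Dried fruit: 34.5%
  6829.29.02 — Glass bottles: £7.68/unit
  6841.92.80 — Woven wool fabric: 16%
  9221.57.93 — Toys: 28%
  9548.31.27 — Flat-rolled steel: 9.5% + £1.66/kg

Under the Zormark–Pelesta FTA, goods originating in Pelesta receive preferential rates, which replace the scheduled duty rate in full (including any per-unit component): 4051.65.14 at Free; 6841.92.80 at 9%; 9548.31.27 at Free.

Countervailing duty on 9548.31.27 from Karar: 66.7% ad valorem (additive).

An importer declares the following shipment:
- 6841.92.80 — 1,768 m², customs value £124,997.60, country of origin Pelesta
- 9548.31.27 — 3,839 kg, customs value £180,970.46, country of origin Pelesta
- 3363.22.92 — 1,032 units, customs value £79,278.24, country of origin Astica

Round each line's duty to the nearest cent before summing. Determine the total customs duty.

Line 1 (6841.92.80, Pelesta, 1,768 m², £124,997.60):
Base rate for 6841.92.80 is 16%.
Origin Pelesta qualifies under the Zormark–Pelesta agreement and 6841.92.80 is covered: preferential rate 9% applies instead.
Duty = £124,997.60 × 9% = £11,249.78.
Line 2 (9548.31.27, Pelesta, 3,839 kg, £180,970.46):
Base rate for 9548.31.27 is 9.5% + £1.66/kg.
Origin Pelesta qualifies under the Zormark–Pelesta agreement and 9548.31.27 is covered: preferential rate Free applies instead.
The additional-duty order on 9548.31.27 targets Karar, not Pelesta; it does not apply.
Duty = £180,970.46 × 0% = £0.00.
Line 3 (3363.22.92, Astica, 1,032 units, £79,278.24):
Base rate for 3363.22.92 is 22%.
Duty = £79,278.24 × 22% = £17,441.21.
Total = £11,249.78 + £0.00 + £17,441.21 = £28,690.99.

£28,690.99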